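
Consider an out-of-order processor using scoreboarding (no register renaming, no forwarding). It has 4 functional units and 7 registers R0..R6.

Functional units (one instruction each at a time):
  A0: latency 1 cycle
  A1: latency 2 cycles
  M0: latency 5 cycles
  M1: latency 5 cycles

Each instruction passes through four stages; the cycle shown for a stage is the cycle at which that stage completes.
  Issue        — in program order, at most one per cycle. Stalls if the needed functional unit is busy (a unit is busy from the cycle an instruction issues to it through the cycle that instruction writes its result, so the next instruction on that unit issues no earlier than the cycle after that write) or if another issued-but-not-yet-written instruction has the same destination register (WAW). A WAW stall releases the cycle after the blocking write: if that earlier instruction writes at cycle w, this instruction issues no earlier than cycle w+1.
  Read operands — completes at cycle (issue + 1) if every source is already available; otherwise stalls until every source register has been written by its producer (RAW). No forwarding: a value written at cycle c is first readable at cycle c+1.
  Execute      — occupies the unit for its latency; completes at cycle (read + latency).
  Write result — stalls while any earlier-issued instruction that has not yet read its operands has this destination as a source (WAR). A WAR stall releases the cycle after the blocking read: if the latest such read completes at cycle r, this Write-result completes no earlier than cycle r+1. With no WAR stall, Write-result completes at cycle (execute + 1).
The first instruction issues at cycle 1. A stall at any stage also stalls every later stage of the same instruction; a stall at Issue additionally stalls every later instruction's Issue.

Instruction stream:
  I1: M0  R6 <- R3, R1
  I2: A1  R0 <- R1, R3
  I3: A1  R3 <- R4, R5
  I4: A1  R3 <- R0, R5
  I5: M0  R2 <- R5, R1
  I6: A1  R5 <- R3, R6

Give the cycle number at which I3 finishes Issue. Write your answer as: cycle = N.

cycle = 7

I1 -> (1, 2, 7, 8)
I2 -> (2, 3, 5, 6)
I3 -> (7, 8, 10, 11)  // struct: A1 busy until I2 writes@6
I4 -> (12, 13, 15, 16)  // struct: A1 busy until I3 writes@11
I5 -> (13, 14, 19, 20)
I6 -> (17, 18, 20, 21)  // struct: A1 busy until I4 writes@16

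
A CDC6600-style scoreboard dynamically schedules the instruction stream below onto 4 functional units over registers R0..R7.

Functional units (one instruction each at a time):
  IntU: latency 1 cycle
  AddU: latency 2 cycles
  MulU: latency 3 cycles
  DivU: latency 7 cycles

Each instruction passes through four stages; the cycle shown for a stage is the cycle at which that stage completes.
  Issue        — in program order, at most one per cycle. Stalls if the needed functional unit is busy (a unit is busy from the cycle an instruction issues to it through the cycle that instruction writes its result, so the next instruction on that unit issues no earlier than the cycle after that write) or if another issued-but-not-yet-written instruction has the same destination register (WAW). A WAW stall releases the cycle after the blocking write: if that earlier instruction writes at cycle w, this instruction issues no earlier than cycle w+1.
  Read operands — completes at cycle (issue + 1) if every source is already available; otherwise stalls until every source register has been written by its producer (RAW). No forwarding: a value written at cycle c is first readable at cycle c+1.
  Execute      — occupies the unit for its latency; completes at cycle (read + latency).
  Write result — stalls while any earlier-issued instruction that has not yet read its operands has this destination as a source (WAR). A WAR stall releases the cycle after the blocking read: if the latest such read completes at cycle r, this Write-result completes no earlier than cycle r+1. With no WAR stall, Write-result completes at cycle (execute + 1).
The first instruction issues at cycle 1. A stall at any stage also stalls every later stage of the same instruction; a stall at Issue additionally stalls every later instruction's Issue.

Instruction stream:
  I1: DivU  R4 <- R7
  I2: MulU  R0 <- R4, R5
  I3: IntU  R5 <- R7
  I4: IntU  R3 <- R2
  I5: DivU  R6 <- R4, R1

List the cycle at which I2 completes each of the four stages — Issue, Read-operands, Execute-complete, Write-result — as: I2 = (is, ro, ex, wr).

t=1  I1 issues→DivU
t=2  I1 reads | I2 issues→MulU
t=3  I3 issues→IntU
t=4  I3 reads
t=5  I3 exec-done
t=9  I1 exec-done
t=10  I1 writes R4
t=11  I2 reads
t=12  I3 writes R5
t=13  I4 issues→IntU
t=14  I2 exec-done | I4 reads | I5 issues→DivU
t=15  I2 writes R0 | I4 exec-done | I5 reads
t=16  I4 writes R3
t=22  I5 exec-done
t=23  I5 writes R6

I2 = (2, 11, 14, 15)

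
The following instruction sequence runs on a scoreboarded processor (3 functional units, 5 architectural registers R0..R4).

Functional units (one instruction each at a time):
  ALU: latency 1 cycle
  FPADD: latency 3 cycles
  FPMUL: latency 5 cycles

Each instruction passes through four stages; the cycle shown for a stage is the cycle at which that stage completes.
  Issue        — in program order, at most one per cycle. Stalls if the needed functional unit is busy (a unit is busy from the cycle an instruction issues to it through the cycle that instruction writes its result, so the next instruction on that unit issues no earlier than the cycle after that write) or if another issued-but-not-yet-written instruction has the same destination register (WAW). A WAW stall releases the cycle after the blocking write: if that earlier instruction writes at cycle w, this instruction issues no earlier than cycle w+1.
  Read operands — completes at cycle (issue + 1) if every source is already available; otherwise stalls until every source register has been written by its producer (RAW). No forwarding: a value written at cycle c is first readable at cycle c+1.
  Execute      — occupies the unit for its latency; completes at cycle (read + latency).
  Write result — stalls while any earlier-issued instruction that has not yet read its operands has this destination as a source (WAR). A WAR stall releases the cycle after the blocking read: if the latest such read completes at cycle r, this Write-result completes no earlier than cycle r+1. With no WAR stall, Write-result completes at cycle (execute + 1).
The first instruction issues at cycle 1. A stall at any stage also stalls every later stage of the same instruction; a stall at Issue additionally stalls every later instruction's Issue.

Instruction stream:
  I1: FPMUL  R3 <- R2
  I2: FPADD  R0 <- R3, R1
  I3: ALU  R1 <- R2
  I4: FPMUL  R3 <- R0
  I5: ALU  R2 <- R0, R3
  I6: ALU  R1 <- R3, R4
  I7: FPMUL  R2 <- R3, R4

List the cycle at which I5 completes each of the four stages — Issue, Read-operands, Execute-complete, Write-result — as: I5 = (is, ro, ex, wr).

I5 = (11, 21, 22, 23)

cycle 1: I1→FPMUL
cycle 2: I1 RO, I2→FPADD
cycle 3: I3→ALU
cycle 4: I3 RO
cycle 5: I3 EX
cycle 7: I1 EX
cycle 8: I1 WR R3
cycle 9: I2 RO, I4→FPMUL
cycle 10: I3 WR R1
cycle 11: I5→ALU
cycle 12: I2 EX
cycle 13: I2 WR R0
cycle 14: I4 RO
cycle 19: I4 EX
cycle 20: I4 WR R3
cycle 21: I5 RO
cycle 22: I5 EX
cycle 23: I5 WR R2
cycle 24: I6→ALU
cycle 25: I6 RO, I7→FPMUL
cycle 26: I6 EX, I7 RO
cycle 27: I6 WR R1
cycle 31: I7 EX
cycle 32: I7 WR R2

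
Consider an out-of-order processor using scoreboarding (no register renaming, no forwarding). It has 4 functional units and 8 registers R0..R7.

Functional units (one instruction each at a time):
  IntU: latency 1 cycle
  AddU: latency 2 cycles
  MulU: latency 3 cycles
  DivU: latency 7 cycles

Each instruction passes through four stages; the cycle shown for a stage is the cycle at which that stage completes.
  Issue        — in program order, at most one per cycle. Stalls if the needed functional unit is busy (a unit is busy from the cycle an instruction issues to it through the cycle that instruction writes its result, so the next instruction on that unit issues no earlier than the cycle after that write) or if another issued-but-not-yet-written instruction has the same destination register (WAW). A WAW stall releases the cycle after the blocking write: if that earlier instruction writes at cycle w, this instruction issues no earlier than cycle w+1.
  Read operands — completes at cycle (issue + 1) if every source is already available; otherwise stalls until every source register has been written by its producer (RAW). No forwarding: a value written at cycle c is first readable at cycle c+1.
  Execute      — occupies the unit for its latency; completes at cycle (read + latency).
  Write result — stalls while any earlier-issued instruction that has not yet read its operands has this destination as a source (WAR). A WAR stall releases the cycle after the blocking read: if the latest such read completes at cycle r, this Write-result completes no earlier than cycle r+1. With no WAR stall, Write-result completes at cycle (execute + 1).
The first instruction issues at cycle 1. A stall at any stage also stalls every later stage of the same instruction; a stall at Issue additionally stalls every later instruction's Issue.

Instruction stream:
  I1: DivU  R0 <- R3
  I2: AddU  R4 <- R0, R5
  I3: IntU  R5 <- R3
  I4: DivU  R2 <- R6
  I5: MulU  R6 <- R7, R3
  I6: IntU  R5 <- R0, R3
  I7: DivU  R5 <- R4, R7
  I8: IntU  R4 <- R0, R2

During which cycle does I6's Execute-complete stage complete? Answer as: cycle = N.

cycle 1: I1 issues→DivU
cycle 2: I1 reads; I2 issues→AddU
cycle 3: I3 issues→IntU
cycle 4: I3 reads
cycle 5: I3 exec-done
cycle 9: I1 exec-done
cycle 10: I1 writes R0
cycle 11: I2 reads; I4 issues→DivU
cycle 12: I3 writes R5; I4 reads; I5 issues→MulU
cycle 13: I2 exec-done; I5 reads; I6 issues→IntU
cycle 14: I2 writes R4; I6 reads
cycle 15: I6 exec-done
cycle 16: I5 exec-done; I6 writes R5
cycle 17: I5 writes R6
cycle 19: I4 exec-done
cycle 20: I4 writes R2
cycle 21: I7 issues→DivU
cycle 22: I7 reads; I8 issues→IntU
cycle 23: I8 reads
cycle 24: I8 exec-done
cycle 25: I8 writes R4
cycle 29: I7 exec-done
cycle 30: I7 writes R5

cycle = 15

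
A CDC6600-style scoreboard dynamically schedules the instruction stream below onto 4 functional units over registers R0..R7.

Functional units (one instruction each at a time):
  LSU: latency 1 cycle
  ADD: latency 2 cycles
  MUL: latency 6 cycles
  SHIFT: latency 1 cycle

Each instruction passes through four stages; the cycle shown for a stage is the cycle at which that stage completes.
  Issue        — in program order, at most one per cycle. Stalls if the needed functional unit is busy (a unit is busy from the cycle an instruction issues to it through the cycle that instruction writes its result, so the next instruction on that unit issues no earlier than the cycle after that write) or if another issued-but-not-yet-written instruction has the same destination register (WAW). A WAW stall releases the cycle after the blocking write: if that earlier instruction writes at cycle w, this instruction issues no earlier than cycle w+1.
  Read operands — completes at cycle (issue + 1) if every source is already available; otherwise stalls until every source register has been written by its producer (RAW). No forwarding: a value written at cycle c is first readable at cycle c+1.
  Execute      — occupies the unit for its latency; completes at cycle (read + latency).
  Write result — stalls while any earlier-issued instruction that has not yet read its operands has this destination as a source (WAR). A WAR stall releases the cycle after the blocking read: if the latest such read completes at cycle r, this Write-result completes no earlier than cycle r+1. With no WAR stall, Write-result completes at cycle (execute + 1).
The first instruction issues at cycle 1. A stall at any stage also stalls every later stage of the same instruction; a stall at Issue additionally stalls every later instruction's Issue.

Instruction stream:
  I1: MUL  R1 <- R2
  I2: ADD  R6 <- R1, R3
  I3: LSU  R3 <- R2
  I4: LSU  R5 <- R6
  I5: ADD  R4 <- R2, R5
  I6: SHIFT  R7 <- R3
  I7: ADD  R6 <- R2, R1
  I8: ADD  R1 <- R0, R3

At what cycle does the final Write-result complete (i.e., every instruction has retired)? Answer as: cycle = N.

cycle = 30

I1: IS=1 RO=2 EX=8 WR=9
I2: IS=2 RO=10 EX=12 WR=13  [RAW R1: wait I1 write@9]
I3: IS=3 RO=4 EX=5 WR=11  [WAR R3: wait I2 read@10]
I4: IS=12 RO=14 EX=15 WR=16  [struct: LSU busy until I3 writes@11; RAW R6: wait I2 write@13]
I5: IS=14 RO=17 EX=19 WR=20  [struct: ADD busy until I2 writes@13; RAW R5: wait I4 write@16]
I6: IS=15 RO=16 EX=17 WR=18
I7: IS=21 RO=22 EX=24 WR=25  [struct: ADD busy until I5 writes@20]
I8: IS=26 RO=27 EX=29 WR=30  [struct: ADD busy until I7 writes@25]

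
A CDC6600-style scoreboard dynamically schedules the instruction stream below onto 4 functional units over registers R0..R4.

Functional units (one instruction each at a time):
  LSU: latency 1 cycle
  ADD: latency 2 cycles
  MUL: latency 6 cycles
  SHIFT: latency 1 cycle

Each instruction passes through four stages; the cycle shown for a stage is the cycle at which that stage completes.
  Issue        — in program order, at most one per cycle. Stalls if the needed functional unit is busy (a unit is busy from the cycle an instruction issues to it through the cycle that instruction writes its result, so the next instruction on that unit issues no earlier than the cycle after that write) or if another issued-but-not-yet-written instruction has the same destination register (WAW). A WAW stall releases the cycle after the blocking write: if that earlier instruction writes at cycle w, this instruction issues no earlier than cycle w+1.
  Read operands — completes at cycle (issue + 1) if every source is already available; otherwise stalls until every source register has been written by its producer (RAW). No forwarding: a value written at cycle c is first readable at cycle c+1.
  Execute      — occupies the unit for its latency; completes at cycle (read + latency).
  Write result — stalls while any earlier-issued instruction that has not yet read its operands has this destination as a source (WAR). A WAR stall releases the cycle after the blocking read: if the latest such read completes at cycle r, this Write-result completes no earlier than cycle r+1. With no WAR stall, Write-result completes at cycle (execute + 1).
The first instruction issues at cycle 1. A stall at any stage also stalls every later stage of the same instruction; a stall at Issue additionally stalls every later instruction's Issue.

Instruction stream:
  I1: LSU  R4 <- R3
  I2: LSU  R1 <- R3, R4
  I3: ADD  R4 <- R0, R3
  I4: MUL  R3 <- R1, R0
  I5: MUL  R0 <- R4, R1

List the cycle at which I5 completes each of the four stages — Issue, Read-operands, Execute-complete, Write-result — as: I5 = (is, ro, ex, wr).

I5 = (17, 18, 24, 25)

I1: IS=1 RO=2 EX=3 WR=4
I2: IS=5 RO=6 EX=7 WR=8  [struct: LSU busy until I1 writes@4]
I3: IS=6 RO=7 EX=9 WR=10
I4: IS=7 RO=9 EX=15 WR=16  [RAW R1: wait I2 write@8]
I5: IS=17 RO=18 EX=24 WR=25  [struct: MUL busy until I4 writes@16]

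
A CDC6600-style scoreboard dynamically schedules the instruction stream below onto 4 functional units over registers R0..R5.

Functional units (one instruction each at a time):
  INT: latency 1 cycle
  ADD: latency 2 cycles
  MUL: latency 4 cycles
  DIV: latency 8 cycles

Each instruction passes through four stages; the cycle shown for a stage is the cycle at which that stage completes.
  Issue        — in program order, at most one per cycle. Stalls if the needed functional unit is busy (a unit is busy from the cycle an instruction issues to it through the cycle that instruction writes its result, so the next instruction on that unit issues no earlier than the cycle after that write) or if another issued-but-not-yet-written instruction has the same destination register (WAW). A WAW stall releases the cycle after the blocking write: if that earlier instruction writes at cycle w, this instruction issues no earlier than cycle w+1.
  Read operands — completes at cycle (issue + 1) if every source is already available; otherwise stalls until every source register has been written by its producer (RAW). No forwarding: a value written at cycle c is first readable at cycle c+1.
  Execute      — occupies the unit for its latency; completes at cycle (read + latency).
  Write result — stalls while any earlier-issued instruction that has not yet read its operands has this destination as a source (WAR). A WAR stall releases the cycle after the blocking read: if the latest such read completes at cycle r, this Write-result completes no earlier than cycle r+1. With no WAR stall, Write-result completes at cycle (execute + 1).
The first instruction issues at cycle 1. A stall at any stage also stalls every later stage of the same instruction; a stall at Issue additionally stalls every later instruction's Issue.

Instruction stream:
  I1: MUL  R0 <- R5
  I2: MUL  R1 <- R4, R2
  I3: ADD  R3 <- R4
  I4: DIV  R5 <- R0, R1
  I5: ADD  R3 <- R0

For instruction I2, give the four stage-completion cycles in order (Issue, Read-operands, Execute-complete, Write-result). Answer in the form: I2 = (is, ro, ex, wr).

  I1 | 1 | 2 | 6 | 7
  I2 | 8 | 9 | 13 | 14   struct: MUL busy until I1 writes@7
  I3 | 9 | 10 | 12 | 13
  I4 | 10 | 15 | 23 | 24   RAW R1: wait I2 write@14
  I5 | 14 | 15 | 17 | 18   struct: ADD busy until I3 writes@13

I2 = (8, 9, 13, 14)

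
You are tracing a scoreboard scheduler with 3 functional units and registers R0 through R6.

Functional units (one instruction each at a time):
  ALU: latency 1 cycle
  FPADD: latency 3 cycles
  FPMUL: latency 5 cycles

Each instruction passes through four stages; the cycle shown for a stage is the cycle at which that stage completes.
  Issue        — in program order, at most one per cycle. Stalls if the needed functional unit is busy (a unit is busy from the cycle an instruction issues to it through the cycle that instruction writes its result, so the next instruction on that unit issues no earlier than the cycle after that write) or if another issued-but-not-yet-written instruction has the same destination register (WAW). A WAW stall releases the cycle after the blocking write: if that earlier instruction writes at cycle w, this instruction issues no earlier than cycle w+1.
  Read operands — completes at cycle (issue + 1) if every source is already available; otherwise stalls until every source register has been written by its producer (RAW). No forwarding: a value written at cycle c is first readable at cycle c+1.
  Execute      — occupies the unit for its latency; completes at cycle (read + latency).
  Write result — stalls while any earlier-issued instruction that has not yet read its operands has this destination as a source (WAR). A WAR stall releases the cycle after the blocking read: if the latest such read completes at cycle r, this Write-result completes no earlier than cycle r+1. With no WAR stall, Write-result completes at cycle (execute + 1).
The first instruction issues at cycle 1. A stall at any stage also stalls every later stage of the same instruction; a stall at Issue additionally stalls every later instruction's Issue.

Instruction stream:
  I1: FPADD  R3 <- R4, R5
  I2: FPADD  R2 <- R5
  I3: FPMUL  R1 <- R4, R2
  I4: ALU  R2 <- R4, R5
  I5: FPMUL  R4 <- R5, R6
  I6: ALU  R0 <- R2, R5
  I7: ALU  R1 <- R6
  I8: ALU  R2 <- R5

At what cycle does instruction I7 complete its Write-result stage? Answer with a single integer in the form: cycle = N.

cycle = 28

I1: IS=1 RO=2 EX=5 WR=6
I2: IS=7 RO=8 EX=11 WR=12  [struct: FPADD busy until I1 writes@6]
I3: IS=8 RO=13 EX=18 WR=19  [RAW R2: wait I2 write@12]
I4: IS=13 RO=14 EX=15 WR=16  [WAW R2: wait I2 write@12]
I5: IS=20 RO=21 EX=26 WR=27  [struct: FPMUL busy until I3 writes@19]
I6: IS=21 RO=22 EX=23 WR=24
I7: IS=25 RO=26 EX=27 WR=28  [struct: ALU busy until I6 writes@24]
I8: IS=29 RO=30 EX=31 WR=32  [struct: ALU busy until I7 writes@28]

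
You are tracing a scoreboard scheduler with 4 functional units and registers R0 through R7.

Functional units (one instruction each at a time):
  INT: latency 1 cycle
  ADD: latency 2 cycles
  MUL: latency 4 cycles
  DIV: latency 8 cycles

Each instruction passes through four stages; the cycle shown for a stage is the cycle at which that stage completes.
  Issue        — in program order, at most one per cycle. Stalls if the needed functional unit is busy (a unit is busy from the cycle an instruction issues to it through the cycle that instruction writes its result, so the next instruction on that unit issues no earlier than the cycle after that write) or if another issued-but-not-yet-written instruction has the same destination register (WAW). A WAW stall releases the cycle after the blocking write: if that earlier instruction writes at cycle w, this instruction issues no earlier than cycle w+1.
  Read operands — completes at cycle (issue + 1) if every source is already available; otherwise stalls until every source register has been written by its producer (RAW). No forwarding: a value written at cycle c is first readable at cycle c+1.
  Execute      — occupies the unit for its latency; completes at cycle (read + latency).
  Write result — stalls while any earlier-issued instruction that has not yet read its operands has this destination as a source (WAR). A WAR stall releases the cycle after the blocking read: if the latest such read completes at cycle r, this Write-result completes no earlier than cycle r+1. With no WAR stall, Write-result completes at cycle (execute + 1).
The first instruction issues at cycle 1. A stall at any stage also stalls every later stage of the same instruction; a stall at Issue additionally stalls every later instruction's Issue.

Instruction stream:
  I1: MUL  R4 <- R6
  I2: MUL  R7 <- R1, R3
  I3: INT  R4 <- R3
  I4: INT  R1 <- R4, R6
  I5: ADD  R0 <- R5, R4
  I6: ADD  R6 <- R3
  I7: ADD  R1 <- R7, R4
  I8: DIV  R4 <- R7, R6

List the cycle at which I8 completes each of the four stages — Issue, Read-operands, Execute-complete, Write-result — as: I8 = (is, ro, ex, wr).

I8 = (25, 26, 34, 35)

I1 -> (1, 2, 6, 7)
I2 -> (8, 9, 13, 14)  // struct: MUL busy until I1 writes@7
I3 -> (9, 10, 11, 12)
I4 -> (13, 14, 15, 16)  // struct: INT busy until I3 writes@12
I5 -> (14, 15, 17, 18)
I6 -> (19, 20, 22, 23)  // struct: ADD busy until I5 writes@18
I7 -> (24, 25, 27, 28)  // struct: ADD busy until I6 writes@23
I8 -> (25, 26, 34, 35)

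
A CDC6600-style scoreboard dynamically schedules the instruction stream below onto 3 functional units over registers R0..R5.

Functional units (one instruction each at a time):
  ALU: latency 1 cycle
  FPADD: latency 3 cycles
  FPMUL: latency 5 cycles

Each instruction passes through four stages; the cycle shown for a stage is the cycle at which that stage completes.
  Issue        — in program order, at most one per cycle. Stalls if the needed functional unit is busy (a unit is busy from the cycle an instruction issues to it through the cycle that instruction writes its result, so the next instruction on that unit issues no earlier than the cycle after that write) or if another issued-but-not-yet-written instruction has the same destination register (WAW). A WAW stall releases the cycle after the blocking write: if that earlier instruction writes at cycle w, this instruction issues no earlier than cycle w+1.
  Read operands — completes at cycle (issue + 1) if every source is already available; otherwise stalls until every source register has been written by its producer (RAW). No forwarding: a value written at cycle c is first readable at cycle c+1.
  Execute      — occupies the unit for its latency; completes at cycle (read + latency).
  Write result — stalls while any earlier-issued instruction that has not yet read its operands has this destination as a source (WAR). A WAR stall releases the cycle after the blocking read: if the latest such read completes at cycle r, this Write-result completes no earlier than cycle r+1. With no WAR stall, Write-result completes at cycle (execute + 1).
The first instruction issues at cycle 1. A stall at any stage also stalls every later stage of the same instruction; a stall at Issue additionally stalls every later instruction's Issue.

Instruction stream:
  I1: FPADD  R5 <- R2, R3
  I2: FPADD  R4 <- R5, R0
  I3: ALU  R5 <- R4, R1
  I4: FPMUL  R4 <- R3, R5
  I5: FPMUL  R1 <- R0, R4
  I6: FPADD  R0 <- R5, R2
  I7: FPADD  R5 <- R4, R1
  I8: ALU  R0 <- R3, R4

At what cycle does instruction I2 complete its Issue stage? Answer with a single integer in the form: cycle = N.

1) issue 1, read 2, done 5, write 6
2) issue 7, read 8, done 11, write 12  <struct: FPADD busy until I1 writes@6>
3) issue 8, read 13, done 14, write 15  <RAW R4: wait I2 write@12>
4) issue 13, read 16, done 21, write 22  <WAW R4: wait I2 write@12 / RAW R5: wait I3 write@15>
5) issue 23, read 24, done 29, write 30  <struct: FPMUL busy until I4 writes@22>
6) issue 24, read 25, done 28, write 29
7) issue 30, read 31, done 34, write 35  <struct: FPADD busy until I6 writes@29>
8) issue 31, read 32, done 33, write 34

cycle = 7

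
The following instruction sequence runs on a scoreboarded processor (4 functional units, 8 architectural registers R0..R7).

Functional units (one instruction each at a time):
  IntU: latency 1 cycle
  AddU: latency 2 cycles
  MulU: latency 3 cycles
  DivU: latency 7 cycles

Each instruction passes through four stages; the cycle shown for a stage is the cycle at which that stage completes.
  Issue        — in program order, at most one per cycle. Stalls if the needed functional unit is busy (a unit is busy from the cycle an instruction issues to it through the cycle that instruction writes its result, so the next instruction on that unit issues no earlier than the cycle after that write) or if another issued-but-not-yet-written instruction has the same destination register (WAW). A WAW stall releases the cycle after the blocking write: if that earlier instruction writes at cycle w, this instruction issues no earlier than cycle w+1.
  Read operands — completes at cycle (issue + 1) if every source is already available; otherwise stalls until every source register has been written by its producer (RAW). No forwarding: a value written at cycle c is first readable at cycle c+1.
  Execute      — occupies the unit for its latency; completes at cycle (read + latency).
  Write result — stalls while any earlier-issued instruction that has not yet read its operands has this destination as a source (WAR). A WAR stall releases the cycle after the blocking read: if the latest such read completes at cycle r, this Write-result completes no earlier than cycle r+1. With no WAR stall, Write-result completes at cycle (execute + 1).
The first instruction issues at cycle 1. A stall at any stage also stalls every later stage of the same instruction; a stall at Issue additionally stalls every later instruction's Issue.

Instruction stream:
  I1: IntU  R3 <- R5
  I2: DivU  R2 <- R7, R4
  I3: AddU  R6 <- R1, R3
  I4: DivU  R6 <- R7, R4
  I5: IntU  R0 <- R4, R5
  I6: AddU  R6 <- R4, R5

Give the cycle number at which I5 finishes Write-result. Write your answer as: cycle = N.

cycle = 16

c1: I1→IntU
c2: I1 RO · I2→DivU
c3: I1 EX · I2 RO · I3→AddU
c4: I1 WR R3
c5: I3 RO
c7: I3 EX
c8: I3 WR R6
c10: I2 EX
c11: I2 WR R2
c12: I4→DivU
c13: I4 RO · I5→IntU
c14: I5 RO
c15: I5 EX
c16: I5 WR R0
c20: I4 EX
c21: I4 WR R6
c22: I6→AddU
c23: I6 RO
c25: I6 EX
c26: I6 WR R6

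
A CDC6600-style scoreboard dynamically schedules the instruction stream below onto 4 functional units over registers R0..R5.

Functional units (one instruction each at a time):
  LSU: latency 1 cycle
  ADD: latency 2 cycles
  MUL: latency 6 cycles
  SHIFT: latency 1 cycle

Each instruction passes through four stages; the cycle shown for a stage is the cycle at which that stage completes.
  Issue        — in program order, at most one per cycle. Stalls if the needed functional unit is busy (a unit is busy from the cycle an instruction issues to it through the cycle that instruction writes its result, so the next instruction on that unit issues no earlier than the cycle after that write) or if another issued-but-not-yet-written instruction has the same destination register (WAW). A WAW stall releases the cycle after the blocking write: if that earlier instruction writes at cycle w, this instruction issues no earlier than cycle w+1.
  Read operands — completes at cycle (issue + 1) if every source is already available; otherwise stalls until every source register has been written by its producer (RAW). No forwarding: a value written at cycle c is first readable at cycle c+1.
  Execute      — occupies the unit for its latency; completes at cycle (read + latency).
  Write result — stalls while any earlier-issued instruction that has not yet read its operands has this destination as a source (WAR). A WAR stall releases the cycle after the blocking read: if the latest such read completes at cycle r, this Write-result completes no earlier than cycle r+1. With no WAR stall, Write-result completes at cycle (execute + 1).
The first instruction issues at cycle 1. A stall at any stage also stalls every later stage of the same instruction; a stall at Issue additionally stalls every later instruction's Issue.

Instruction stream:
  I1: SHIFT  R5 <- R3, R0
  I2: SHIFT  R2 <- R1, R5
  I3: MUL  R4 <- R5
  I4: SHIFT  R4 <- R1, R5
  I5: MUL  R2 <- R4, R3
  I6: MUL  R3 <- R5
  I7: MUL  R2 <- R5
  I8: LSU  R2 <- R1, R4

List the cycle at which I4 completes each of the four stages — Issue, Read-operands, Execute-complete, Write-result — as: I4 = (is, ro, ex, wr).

I4 = (15, 16, 17, 18)

c1: I1→SHIFT
c2: I1 RO
c3: I1 EX
c4: I1 WR R5
c5: I2→SHIFT
c6: I2 RO | I3→MUL
c7: I2 EX | I3 RO
c8: I2 WR R2
c13: I3 EX
c14: I3 WR R4
c15: I4→SHIFT
c16: I4 RO | I5→MUL
c17: I4 EX
c18: I4 WR R4
c19: I5 RO
c25: I5 EX
c26: I5 WR R2
c27: I6→MUL
c28: I6 RO
c34: I6 EX
c35: I6 WR R3
c36: I7→MUL
c37: I7 RO
c43: I7 EX
c44: I7 WR R2
c45: I8→LSU
c46: I8 RO
c47: I8 EX
c48: I8 WR R2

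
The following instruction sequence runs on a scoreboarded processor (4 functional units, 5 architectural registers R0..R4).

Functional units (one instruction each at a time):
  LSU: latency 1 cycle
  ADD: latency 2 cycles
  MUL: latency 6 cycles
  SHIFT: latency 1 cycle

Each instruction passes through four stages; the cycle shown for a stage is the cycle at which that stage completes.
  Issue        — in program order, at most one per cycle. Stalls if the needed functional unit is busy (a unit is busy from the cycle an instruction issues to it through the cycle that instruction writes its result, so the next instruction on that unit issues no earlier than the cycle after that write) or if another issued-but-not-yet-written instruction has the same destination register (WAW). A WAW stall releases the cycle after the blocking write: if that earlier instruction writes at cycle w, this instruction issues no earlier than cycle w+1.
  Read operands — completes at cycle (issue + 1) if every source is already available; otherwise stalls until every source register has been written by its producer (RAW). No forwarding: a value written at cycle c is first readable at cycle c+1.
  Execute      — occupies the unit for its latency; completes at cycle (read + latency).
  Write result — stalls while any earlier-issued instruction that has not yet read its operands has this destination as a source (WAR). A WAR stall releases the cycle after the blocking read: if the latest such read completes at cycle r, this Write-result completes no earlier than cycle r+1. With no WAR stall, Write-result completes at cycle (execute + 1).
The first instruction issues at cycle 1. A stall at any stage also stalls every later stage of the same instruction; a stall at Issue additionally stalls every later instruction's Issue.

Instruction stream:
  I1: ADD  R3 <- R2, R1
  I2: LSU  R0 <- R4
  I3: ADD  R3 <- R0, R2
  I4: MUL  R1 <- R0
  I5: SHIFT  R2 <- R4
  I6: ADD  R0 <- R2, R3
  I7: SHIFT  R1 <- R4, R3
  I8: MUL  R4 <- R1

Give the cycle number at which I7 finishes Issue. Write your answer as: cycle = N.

cycle = 16

  I1 | 1 | 2 | 4 | 5
  I2 | 2 | 3 | 4 | 5
  I3 | 6 | 7 | 9 | 10   struct: ADD busy until I1 writes@5
  I4 | 7 | 8 | 14 | 15
  I5 | 8 | 9 | 10 | 11
  I6 | 11 | 12 | 14 | 15   struct: ADD busy until I3 writes@10
  I7 | 16 | 17 | 18 | 19   WAW R1: wait I4 write@15
  I8 | 17 | 20 | 26 | 27   RAW R1: wait I7 write@19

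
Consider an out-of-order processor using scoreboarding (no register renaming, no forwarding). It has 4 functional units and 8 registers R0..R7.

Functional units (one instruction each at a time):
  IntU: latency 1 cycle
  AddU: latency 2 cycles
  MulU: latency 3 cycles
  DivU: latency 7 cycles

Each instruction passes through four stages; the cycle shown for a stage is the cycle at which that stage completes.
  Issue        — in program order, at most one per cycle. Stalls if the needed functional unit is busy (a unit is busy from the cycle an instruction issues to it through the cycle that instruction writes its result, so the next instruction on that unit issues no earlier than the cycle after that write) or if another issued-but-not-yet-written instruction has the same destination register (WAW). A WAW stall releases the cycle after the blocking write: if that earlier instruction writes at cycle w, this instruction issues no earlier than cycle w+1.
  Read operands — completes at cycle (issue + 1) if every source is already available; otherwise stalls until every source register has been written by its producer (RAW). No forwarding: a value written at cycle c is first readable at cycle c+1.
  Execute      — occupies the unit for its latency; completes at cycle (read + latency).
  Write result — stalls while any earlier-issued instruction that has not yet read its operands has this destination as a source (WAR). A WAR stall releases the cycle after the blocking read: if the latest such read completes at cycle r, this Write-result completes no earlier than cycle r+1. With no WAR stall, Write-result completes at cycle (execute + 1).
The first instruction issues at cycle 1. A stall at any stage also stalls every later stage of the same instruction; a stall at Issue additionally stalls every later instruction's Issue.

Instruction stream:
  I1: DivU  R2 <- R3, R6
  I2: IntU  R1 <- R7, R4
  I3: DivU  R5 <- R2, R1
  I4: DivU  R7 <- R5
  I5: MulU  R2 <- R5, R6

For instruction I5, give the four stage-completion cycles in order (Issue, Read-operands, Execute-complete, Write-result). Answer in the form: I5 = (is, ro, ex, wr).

I5 = (22, 23, 26, 27)

I1: IS=1 RO=2 EX=9 WR=10
I2: IS=2 RO=3 EX=4 WR=5
I3: IS=11 RO=12 EX=19 WR=20  [struct: DivU busy until I1 writes@10]
I4: IS=21 RO=22 EX=29 WR=30  [struct: DivU busy until I3 writes@20]
I5: IS=22 RO=23 EX=26 WR=27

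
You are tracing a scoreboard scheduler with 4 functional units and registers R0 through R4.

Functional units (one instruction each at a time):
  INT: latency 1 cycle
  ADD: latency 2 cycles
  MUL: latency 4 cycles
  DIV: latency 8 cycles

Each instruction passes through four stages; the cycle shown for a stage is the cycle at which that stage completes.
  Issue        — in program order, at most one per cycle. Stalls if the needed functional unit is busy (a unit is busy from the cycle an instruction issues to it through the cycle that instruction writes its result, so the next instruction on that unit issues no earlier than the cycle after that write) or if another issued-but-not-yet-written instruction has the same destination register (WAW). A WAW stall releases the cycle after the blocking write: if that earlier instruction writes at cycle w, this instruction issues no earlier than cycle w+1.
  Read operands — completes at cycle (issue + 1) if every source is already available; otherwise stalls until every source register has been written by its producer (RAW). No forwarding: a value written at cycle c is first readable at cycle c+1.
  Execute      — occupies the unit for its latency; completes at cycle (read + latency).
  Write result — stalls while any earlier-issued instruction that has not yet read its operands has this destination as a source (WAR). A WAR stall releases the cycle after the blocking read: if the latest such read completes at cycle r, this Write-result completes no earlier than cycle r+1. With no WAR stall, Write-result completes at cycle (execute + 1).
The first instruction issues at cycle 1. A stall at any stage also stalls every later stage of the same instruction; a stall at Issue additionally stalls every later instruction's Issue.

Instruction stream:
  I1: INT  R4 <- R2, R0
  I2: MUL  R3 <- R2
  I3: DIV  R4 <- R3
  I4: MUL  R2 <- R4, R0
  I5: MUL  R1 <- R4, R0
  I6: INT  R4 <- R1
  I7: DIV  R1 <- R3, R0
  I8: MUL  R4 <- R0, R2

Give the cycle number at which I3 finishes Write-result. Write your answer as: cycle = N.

cycle = 18

I1 -> (1, 2, 3, 4)
I2 -> (2, 3, 7, 8)
I3 -> (5, 9, 17, 18)  // WAW R4: wait I1 write@4, RAW R3: wait I2 write@8
I4 -> (9, 19, 23, 24)  // struct: MUL busy until I2 writes@8, RAW R4: wait I3 write@18
I5 -> (25, 26, 30, 31)  // struct: MUL busy until I4 writes@24
I6 -> (26, 32, 33, 34)  // RAW R1: wait I5 write@31
I7 -> (32, 33, 41, 42)  // WAW R1: wait I5 write@31
I8 -> (35, 36, 40, 41)  // WAW R4: wait I6 write@34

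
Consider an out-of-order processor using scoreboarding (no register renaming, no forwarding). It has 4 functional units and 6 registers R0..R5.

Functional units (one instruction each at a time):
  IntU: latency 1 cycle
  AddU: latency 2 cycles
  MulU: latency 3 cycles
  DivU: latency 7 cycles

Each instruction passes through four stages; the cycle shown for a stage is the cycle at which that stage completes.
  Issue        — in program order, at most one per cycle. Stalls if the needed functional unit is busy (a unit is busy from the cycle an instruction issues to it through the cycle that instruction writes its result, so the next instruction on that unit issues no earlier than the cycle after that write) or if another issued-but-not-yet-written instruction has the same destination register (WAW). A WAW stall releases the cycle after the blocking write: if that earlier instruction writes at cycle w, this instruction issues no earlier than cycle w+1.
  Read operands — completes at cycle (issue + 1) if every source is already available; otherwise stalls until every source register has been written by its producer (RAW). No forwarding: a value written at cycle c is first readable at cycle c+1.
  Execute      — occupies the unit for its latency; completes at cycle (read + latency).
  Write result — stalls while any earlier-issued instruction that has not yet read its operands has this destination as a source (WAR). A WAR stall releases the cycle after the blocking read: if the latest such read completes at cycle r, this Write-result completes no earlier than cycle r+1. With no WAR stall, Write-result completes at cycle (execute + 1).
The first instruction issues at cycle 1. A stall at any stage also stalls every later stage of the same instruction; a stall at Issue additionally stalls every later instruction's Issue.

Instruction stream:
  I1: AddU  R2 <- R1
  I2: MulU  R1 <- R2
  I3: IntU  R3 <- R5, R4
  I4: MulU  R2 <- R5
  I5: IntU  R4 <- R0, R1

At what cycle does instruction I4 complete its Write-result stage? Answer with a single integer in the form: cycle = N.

I1: IS=1 RO=2 EX=4 WR=5
I2: IS=2 RO=6 EX=9 WR=10  [RAW R2: wait I1 write@5]
I3: IS=3 RO=4 EX=5 WR=6
I4: IS=11 RO=12 EX=15 WR=16  [struct: MulU busy until I2 writes@10]
I5: IS=12 RO=13 EX=14 WR=15

cycle = 16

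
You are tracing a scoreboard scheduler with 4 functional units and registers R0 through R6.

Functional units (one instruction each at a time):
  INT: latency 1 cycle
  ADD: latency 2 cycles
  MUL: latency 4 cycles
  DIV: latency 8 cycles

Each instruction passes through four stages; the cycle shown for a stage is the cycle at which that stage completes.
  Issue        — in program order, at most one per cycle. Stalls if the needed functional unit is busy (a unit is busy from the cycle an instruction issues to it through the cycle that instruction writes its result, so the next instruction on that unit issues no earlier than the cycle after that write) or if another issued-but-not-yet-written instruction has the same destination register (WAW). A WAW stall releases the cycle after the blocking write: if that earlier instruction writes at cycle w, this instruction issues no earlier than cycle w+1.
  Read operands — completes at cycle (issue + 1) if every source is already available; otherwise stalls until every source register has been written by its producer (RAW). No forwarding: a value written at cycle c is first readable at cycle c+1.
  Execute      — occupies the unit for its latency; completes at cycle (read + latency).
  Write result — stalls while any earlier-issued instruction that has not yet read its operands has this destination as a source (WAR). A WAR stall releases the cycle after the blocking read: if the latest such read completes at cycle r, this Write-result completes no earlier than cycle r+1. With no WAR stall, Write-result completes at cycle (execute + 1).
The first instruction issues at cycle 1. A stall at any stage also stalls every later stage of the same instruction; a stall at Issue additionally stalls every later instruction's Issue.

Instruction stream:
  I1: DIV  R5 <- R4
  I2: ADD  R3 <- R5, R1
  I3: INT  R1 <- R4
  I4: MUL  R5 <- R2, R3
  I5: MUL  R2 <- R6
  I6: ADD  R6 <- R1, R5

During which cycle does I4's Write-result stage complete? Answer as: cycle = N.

cycle 1: I1 dispatched to DIV
cycle 2: I1 operands ready | I2 dispatched to ADD
cycle 3: I3 dispatched to INT
cycle 4: I3 operands ready
cycle 5: I3 complete
cycle 10: I1 complete
cycle 11: R5←I1
cycle 12: I2 operands ready | I4 dispatched to MUL
cycle 13: R1←I3
cycle 14: I2 complete
cycle 15: R3←I2
cycle 16: I4 operands ready
cycle 20: I4 complete
cycle 21: R5←I4
cycle 22: I5 dispatched to MUL
cycle 23: I5 operands ready | I6 dispatched to ADD
cycle 24: I6 operands ready
cycle 26: I6 complete
cycle 27: I5 complete | R6←I6
cycle 28: R2←I5

cycle = 21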